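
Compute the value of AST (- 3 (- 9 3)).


Evaluate inner: (- 9 3) = 6
Evaluate root: (- 3 6) = -3
Result: -3


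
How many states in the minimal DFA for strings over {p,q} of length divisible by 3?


Track length mod 3: states 0..2, accept at 0
Minimal DFA: 3 states


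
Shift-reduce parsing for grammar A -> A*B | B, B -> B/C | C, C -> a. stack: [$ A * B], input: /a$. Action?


'/' can extend B; shift to build B -> B/C
Action: shift


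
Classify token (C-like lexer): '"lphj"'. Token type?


Pattern: double-quoted sequence
Type: STRING_LITERAL


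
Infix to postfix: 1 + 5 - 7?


Left to right (same or higher precedence on left)
Postfix: 1 5 + 7 -


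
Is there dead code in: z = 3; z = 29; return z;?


first assignment to z is overwritten before any read
Dead: 'z = 3'


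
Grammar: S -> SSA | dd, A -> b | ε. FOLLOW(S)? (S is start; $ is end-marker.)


$ ∈ FOLLOW(S). For each A -> αBβ: add FIRST(β)\{ε} to FOLLOW(B); if β nullable, add FOLLOW(A).
FOLLOW(S) = {$, b, d}


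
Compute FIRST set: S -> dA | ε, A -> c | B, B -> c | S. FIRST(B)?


Per alternative of B: FIRST(c) = {c}; FIRST(S) = {d, ε}
FIRST(B) = {c, d, ε}


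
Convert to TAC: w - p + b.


Break into single-operator statements:
t1 = w - p
t2 = t1 + b


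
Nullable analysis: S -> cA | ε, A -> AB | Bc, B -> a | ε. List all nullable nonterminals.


A nonterminal is nullable iff some alternative derives ε (directly, or every symbol in it is nullable)
Nullable: {B, S}


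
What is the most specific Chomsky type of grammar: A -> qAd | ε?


Single nonterminal LHS, but q^n d^n is not regular
Classification: Type 2 (Context-Free)


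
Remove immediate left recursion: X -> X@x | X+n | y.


Left-recursive alternatives: X@x, X+n; non-recursive: y
Introduce X': X -> yX', X' -> @xX' | +nX' | ε


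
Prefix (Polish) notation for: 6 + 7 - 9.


left-to-right (same/higher precedence on left): tree is (- (+ 6 7) 9)
Prefix: - + 6 7 9


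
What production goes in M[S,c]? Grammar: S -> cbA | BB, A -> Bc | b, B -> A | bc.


For [S, c]: 'c' ∈ FIRST(cbA)
Entry: S -> cbA


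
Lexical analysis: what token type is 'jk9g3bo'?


Pattern: letter/underscore followed by alphanumerics, not a keyword
Type: IDENTIFIER


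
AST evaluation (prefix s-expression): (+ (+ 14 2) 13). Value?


Evaluate inner: (+ 14 2) = 16
Evaluate root: (+ 16 13) = 29
Result: 29


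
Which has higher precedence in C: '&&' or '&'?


'&' is bitwise AND (level 5); '&&' is logical AND (level 2)
Higher level binds tighter
'&' has higher precedence than '&&'


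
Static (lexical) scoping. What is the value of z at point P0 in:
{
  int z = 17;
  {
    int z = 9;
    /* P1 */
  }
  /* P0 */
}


z declared in the same block as P0
z = 17


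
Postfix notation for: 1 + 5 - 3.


Left to right (same or higher precedence on left)
Postfix: 1 5 + 3 -


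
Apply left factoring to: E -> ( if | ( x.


Common prefix: '('
Factored: E -> ( E', E' -> if | x


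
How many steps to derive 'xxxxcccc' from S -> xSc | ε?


Derivation: S => xSc => xxScc => xxxSccc => xxxxScccc => xxxxcccc
Steps: 5


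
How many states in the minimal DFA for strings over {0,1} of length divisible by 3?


Track length mod 3: states 0..2, accept at 0
Minimal DFA: 3 states


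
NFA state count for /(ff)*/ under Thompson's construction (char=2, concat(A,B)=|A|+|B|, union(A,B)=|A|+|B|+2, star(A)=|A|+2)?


Syntax tree has 2 char leaf(s), 0 union(s), 1 star(s)
chars contribute 2×2 = 4; each union adds +2; each star adds +2
Total: 4 + 0 + 2 = 6 states


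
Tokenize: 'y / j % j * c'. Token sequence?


Scan left to right, longest-match per lexeme
Tokens: ID(y), OP(/), ID(j), OP(%), ID(j), OP(*), ID(c)


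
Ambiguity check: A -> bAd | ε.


balanced b^n…d^n: each string has a unique parse
Unambiguous


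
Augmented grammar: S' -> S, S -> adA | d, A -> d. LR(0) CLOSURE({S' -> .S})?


Start: S' -> .S
For each item with dot before a nonterminal B, add B -> .γ for every B-production
Closure: [S' -> .S, S -> .adA, S -> .d]


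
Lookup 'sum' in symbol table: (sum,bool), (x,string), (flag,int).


Lookup 'sum' → type bool


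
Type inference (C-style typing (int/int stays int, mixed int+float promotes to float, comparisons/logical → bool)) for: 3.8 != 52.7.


Operand types: float != float
Rule: comparison yields bool
Result type: bool


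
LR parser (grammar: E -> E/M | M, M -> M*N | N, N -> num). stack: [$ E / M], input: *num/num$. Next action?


'*' can extend M; shift to build M -> M*N
Action: shift


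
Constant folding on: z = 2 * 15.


2 * 15 = 30 at compile time
Optimized: z = 30


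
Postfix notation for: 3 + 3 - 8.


Left to right (same or higher precedence on left)
Postfix: 3 3 + 8 -


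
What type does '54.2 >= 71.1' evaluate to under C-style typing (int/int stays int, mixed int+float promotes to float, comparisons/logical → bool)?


Operand types: float >= float
Rule: comparison yields bool
Result type: bool


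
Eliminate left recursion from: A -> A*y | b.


Left-recursive alternatives: A*y; non-recursive: b
Introduce A': A -> bA', A' -> *yA' | ε


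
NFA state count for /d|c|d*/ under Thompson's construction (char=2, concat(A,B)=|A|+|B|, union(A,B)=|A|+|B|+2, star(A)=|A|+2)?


Syntax tree has 3 char leaf(s), 2 union(s), 1 star(s)
chars contribute 3×2 = 6; each union adds +2; each star adds +2
Total: 6 + 4 + 2 = 12 states


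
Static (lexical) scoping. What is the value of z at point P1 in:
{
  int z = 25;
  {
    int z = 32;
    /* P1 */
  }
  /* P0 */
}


z declared in the same block as P1
z = 32


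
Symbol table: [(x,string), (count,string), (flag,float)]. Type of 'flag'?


Lookup 'flag' → type float


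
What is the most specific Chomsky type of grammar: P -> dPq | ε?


Single nonterminal LHS, but d^n q^n is not regular
Classification: Type 2 (Context-Free)


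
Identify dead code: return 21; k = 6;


statement follows a return and is unreachable
Dead: 'k = 6'


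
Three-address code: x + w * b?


Break into single-operator statements:
t1 = w * b
t2 = x + t1


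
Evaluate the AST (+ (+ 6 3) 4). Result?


Evaluate inner: (+ 6 3) = 9
Evaluate root: (+ 9 4) = 13
Result: 13


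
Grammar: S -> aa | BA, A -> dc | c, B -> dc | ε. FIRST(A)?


Per alternative of A: FIRST(dc) = {d}; FIRST(c) = {c}
FIRST(A) = {c, d}


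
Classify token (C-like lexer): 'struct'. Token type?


Pattern: reserved word
Type: KEYWORD


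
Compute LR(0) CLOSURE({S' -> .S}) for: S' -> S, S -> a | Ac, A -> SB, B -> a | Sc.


Start: S' -> .S
For each item with dot before a nonterminal B, add B -> .γ for every B-production
Closure: [S' -> .S, S -> .a, S -> .Ac, A -> .SB]


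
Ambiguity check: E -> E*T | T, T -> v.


precedence layered via separate nonterminal T: deterministic
Unambiguous


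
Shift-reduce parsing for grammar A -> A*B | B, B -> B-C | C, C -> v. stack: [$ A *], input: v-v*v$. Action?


no handle ('A*' is not any RHS); shift 'v'
Action: shift


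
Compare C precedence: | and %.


'%' is multiplicative (level 10); '|' is bitwise OR (level 3)
Higher level binds tighter
'%' has higher precedence than '|'


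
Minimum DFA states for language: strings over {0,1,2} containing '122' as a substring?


KMP-style automaton: 3 progress states + 1 absorbing accept = 4
Minimal DFA: 4 states


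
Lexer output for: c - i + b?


Scan left to right, longest-match per lexeme
Tokens: ID(c), OP(-), ID(i), OP(+), ID(b)


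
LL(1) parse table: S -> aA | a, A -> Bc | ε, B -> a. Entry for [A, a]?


For [A, a]: 'a' ∈ FIRST(Bc)
Entry: A -> Bc


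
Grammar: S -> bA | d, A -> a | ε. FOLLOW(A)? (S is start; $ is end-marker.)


$ ∈ FOLLOW(S). For each A -> αBβ: add FIRST(β)\{ε} to FOLLOW(B); if β nullable, add FOLLOW(A).
FOLLOW(A) = {$}


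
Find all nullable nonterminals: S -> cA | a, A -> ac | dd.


A nonterminal is nullable iff some alternative derives ε (directly, or every symbol in it is nullable)
Nullable: {}


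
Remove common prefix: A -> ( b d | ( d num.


Common prefix: '('
Factored: A -> ( A', A' -> b d | d num


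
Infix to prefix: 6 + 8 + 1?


left-to-right (same/higher precedence on left): tree is (+ (+ 6 8) 1)
Prefix: + + 6 8 1


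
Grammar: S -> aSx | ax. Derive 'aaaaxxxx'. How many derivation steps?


Derivation: S => aSx => aaSxx => aaaSxxx => aaaaxxxx
Steps: 4


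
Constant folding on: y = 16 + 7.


16 + 7 = 23 at compile time
Optimized: y = 23


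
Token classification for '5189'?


Pattern: digits only
Type: INTEGER_LITERAL


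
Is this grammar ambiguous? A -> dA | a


right-linear, alternatives start with distinct terminals 'd' vs 'a': unique leftmost derivation
Unambiguous


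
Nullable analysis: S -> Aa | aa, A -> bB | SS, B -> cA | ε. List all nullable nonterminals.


A nonterminal is nullable iff some alternative derives ε (directly, or every symbol in it is nullable)
Nullable: {B}


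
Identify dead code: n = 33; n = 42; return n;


first assignment to n is overwritten before any read
Dead: 'n = 33'


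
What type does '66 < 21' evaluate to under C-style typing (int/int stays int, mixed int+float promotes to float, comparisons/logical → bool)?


Operand types: int < int
Rule: comparison yields bool
Result type: bool


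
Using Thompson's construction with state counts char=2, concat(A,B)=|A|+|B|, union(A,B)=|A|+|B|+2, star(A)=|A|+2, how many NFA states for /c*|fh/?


Syntax tree has 3 char leaf(s), 1 union(s), 1 star(s)
chars contribute 3×2 = 6; each union adds +2; each star adds +2
Total: 6 + 2 + 2 = 10 states


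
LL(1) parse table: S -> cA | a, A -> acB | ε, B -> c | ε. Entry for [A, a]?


For [A, a]: 'a' ∈ FIRST(acB)
Entry: A -> acB


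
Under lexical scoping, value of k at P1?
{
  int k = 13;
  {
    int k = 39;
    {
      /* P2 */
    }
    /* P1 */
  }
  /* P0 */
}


k declared in the same block as P1
k = 39


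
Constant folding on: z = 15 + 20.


15 + 20 = 35 at compile time
Optimized: z = 35


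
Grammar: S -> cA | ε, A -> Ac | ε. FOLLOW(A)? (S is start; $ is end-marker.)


$ ∈ FOLLOW(S). For each A -> αBβ: add FIRST(β)\{ε} to FOLLOW(B); if β nullable, add FOLLOW(A).
FOLLOW(A) = {$, c}


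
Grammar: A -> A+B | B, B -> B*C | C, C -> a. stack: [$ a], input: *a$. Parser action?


'a' on top is the handle for C -> a
Action: reduce (C -> a)


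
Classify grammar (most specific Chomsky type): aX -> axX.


LHS has context (more than one symbol) and |LHS| ≤ |RHS|
Classification: Type 1 (Context-Sensitive)


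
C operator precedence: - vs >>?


'-' is additive (level 9); '>>' is shift (level 8)
Higher level binds tighter
'-' has higher precedence than '>>'


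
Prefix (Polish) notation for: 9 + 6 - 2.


left-to-right (same/higher precedence on left): tree is (- (+ 9 6) 2)
Prefix: - + 9 6 2


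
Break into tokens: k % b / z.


Scan left to right, longest-match per lexeme
Tokens: ID(k), OP(%), ID(b), OP(/), ID(z)


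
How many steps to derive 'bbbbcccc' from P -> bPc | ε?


Derivation: P => bPc => bbPcc => bbbPccc => bbbbPcccc => bbbbcccc
Steps: 5


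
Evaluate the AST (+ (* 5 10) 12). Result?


Evaluate inner: (* 5 10) = 50
Evaluate root: (+ 50 12) = 62
Result: 62


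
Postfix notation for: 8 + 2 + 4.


Left to right (same or higher precedence on left)
Postfix: 8 2 + 4 +


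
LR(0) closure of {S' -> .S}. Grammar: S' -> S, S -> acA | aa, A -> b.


Start: S' -> .S
For each item with dot before a nonterminal B, add B -> .γ for every B-production
Closure: [S' -> .S, S -> .acA, S -> .aa]


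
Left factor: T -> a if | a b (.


Common prefix: 'a'
Factored: T -> a T', T' -> if | b (


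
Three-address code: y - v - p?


Break into single-operator statements:
t1 = y - v
t2 = t1 - p


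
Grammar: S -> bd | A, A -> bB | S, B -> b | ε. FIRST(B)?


Per alternative of B: FIRST(b) = {b}; FIRST(ε) = {ε}
FIRST(B) = {b, ε}


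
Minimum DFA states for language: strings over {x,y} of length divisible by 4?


Track length mod 4: states 0..3, accept at 0
Minimal DFA: 4 states


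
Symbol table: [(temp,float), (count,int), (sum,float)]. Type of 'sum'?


Lookup 'sum' → type float


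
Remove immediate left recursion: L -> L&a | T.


Left-recursive alternatives: L&a; non-recursive: T
Introduce L': L -> TL', L' -> &aL' | ε


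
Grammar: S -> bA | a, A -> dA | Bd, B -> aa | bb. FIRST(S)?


Per alternative of S: FIRST(bA) = {b}; FIRST(a) = {a}
FIRST(S) = {a, b}


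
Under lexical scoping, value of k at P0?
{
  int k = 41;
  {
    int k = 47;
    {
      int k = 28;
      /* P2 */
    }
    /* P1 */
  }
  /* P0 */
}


k declared in the same block as P0
k = 41


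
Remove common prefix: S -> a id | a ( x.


Common prefix: 'a'
Factored: S -> a S', S' -> id | ( x


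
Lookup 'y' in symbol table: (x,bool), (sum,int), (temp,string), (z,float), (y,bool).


Lookup 'y' → type bool


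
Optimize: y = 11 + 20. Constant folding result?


11 + 20 = 31 at compile time
Optimized: y = 31


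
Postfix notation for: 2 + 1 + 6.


Left to right (same or higher precedence on left)
Postfix: 2 1 + 6 +


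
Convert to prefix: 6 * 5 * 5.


left-to-right (same/higher precedence on left): tree is (* (* 6 5) 5)
Prefix: * * 6 5 5


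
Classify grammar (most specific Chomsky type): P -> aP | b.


Right-linear: every RHS is a terminal or a terminal followed by one nonterminal
Classification: Type 3 (Regular)


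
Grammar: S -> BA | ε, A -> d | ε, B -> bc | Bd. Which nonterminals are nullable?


A nonterminal is nullable iff some alternative derives ε (directly, or every symbol in it is nullable)
Nullable: {A, S}


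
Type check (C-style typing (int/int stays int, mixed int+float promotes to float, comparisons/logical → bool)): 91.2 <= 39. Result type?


Operand types: float <= int
Rule: comparison yields bool
Result type: bool


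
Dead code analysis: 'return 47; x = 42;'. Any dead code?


statement follows a return and is unreachable
Dead: 'x = 42'


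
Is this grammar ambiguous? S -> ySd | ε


balanced y^n…d^n: each string has a unique parse
Unambiguous


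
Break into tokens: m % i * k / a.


Scan left to right, longest-match per lexeme
Tokens: ID(m), OP(%), ID(i), OP(*), ID(k), OP(/), ID(a)


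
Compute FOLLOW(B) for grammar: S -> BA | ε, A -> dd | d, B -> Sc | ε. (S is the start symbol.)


$ ∈ FOLLOW(S). For each A -> αBβ: add FIRST(β)\{ε} to FOLLOW(B); if β nullable, add FOLLOW(A).
FOLLOW(B) = {d}


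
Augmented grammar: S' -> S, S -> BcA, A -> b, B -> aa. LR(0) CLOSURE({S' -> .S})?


Start: S' -> .S
For each item with dot before a nonterminal B, add B -> .γ for every B-production
Closure: [S' -> .S, S -> .BcA, B -> .aa]


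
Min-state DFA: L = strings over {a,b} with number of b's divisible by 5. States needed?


Track (count of b) mod 5: states 0..4, accept at 0
Minimal DFA: 5 states


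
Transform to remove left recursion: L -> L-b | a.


Left-recursive alternatives: L-b; non-recursive: a
Introduce L': L -> aL', L' -> -bL' | ε


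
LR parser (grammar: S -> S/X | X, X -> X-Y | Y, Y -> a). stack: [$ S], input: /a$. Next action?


shift '/' to continue S -> S/X
Action: shift


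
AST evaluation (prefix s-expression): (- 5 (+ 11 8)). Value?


Evaluate inner: (+ 11 8) = 19
Evaluate root: (- 5 19) = -14
Result: -14


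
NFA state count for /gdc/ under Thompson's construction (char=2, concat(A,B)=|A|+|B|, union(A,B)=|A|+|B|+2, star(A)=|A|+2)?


Syntax tree has 3 char leaf(s), 0 union(s), 0 star(s)
chars contribute 3×2 = 6; each union adds +2; each star adds +2
Total: 6 + 0 + 0 = 6 states


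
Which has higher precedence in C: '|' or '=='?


'==' is equality (level 6); '|' is bitwise OR (level 3)
Higher level binds tighter
'==' has higher precedence than '|'


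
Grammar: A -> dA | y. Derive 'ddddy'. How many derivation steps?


Derivation: A => dA => ddA => dddA => ddddA => ddddy
Steps: 5


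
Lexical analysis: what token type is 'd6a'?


Pattern: letter/underscore followed by alphanumerics, not a keyword
Type: IDENTIFIER


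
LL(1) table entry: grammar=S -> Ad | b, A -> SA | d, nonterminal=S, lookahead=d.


For [S, d]: 'd' ∈ FIRST(Ad)
Entry: S -> Ad


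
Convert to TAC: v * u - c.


Break into single-operator statements:
t1 = v * u
t2 = t1 - c


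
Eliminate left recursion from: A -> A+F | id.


Left-recursive alternatives: A+F; non-recursive: id
Introduce A': A -> idA', A' -> +FA' | ε


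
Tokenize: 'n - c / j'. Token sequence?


Scan left to right, longest-match per lexeme
Tokens: ID(n), OP(-), ID(c), OP(/), ID(j)


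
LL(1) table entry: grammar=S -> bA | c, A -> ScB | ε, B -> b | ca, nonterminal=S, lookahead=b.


For [S, b]: 'b' ∈ FIRST(bA)
Entry: S -> bA


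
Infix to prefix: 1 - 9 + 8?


left-to-right (same/higher precedence on left): tree is (+ (- 1 9) 8)
Prefix: + - 1 9 8


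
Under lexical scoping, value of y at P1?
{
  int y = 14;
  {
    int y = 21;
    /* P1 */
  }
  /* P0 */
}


y declared in the same block as P1
y = 21


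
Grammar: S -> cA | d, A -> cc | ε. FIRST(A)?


Per alternative of A: FIRST(cc) = {c}; FIRST(ε) = {ε}
FIRST(A) = {c, ε}


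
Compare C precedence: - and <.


'-' is additive (level 9); '<' is relational (level 7)
Higher level binds tighter
'-' has higher precedence than '<'


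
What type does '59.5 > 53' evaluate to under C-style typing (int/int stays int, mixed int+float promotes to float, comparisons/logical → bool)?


Operand types: float > int
Rule: comparison yields bool
Result type: bool


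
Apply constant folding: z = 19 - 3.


19 - 3 = 16 at compile time
Optimized: z = 16


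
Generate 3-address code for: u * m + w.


Break into single-operator statements:
t1 = u * m
t2 = t1 + w


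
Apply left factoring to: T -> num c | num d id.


Common prefix: 'num'
Factored: T -> num T', T' -> c | d id


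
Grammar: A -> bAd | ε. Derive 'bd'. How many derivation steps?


Derivation: A => bAd => bd
Steps: 2


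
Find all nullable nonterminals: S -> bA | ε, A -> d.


A nonterminal is nullable iff some alternative derives ε (directly, or every symbol in it is nullable)
Nullable: {S}


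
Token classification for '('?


Pattern: delimiter/punctuation
Type: PUNCTUATION


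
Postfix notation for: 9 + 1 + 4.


Left to right (same or higher precedence on left)
Postfix: 9 1 + 4 +


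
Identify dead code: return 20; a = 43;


statement follows a return and is unreachable
Dead: 'a = 43'


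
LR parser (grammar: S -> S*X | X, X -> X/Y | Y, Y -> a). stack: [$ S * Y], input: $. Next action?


'Y' (not preceded by X/) is the handle for X -> Y
Action: reduce (X -> Y)


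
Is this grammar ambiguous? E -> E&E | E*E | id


'id&id*id' has two parse trees (no precedence encoded between & and *)
Ambiguous


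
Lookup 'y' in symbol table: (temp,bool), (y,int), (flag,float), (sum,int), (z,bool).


Lookup 'y' → type int


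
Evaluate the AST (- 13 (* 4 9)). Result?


Evaluate inner: (* 4 9) = 36
Evaluate root: (- 13 36) = -23
Result: -23


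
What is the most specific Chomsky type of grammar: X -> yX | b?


Right-linear: every RHS is a terminal or a terminal followed by one nonterminal
Classification: Type 3 (Regular)


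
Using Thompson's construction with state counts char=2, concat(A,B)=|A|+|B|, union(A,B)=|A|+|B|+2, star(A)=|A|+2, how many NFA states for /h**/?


Syntax tree has 1 char leaf(s), 0 union(s), 2 star(s)
chars contribute 1×2 = 2; each union adds +2; each star adds +2
Total: 2 + 0 + 4 = 6 states


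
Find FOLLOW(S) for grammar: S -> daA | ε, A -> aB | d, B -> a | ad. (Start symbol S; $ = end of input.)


$ ∈ FOLLOW(S). For each A -> αBβ: add FIRST(β)\{ε} to FOLLOW(B); if β nullable, add FOLLOW(A).
FOLLOW(S) = {$}


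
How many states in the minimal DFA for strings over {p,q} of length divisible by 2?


Track length mod 2: states 0..1, accept at 0
Minimal DFA: 2 states


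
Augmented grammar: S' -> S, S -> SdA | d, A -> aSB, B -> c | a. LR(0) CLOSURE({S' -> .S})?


Start: S' -> .S
For each item with dot before a nonterminal B, add B -> .γ for every B-production
Closure: [S' -> .S, S -> .SdA, S -> .d]


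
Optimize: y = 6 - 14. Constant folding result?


6 - 14 = -8 at compile time
Optimized: y = -8


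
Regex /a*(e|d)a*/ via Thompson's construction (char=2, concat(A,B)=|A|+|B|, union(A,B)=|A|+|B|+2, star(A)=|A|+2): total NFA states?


Syntax tree has 4 char leaf(s), 1 union(s), 2 star(s)
chars contribute 4×2 = 8; each union adds +2; each star adds +2
Total: 8 + 2 + 4 = 14 states


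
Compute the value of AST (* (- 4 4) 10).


Evaluate inner: (- 4 4) = 0
Evaluate root: (* 0 10) = 0
Result: 0


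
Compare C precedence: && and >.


'>' is relational (level 7); '&&' is logical AND (level 2)
Higher level binds tighter
'>' has higher precedence than '&&'


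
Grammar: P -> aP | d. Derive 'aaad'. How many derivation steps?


Derivation: P => aP => aaP => aaaP => aaad
Steps: 4


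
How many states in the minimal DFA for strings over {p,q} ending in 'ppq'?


Track the longest suffix of input matching a prefix of 'ppq': 4 classes (prefixes of length 0..3)
Minimal DFA: 4 states


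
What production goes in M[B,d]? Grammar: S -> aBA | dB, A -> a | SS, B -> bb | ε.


For [B, d]: ε is nullable and 'd' ∈ FOLLOW(B)
Entry: B -> ε


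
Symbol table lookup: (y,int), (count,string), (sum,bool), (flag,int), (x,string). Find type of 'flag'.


Lookup 'flag' → type int


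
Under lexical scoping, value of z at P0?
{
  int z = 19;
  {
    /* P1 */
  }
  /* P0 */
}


z declared in the same block as P0
z = 19


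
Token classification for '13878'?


Pattern: digits only
Type: INTEGER_LITERAL


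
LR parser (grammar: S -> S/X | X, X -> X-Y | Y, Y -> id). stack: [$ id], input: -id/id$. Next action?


'id' on top is the handle for Y -> id
Action: reduce (Y -> id)


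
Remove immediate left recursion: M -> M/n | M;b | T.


Left-recursive alternatives: M/n, M;b; non-recursive: T
Introduce M': M -> TM', M' -> /nM' | ;bM' | ε


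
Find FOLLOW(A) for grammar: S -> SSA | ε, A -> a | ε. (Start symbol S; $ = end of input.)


$ ∈ FOLLOW(S). For each A -> αBβ: add FIRST(β)\{ε} to FOLLOW(B); if β nullable, add FOLLOW(A).
FOLLOW(A) = {$, a}


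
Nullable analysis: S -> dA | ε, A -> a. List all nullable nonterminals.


A nonterminal is nullable iff some alternative derives ε (directly, or every symbol in it is nullable)
Nullable: {S}


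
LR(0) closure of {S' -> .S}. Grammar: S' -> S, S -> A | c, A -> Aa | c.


Start: S' -> .S
For each item with dot before a nonterminal B, add B -> .γ for every B-production
Closure: [S' -> .S, S -> .A, S -> .c, A -> .Aa, A -> .c]


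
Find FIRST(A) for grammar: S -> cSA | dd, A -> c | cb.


Per alternative of A: FIRST(c) = {c}; FIRST(cb) = {c}
FIRST(A) = {c}


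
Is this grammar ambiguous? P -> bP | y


right-linear, alternatives start with distinct terminals 'b' vs 'y': unique leftmost derivation
Unambiguous


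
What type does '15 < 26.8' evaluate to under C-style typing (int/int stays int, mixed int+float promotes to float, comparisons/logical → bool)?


Operand types: int < float
Rule: comparison yields bool
Result type: bool


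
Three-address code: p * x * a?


Break into single-operator statements:
t1 = p * x
t2 = t1 * a


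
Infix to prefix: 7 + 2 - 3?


left-to-right (same/higher precedence on left): tree is (- (+ 7 2) 3)
Prefix: - + 7 2 3


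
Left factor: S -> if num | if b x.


Common prefix: 'if'
Factored: S -> if S', S' -> num | b x


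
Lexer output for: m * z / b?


Scan left to right, longest-match per lexeme
Tokens: ID(m), OP(*), ID(z), OP(/), ID(b)


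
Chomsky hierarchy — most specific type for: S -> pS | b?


Right-linear: every RHS is a terminal or a terminal followed by one nonterminal
Classification: Type 3 (Regular)


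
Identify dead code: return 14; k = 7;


statement follows a return and is unreachable
Dead: 'k = 7'


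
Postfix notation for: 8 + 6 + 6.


Left to right (same or higher precedence on left)
Postfix: 8 6 + 6 +


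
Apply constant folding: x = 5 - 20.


5 - 20 = -15 at compile time
Optimized: x = -15


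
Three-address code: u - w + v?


Break into single-operator statements:
t1 = u - w
t2 = t1 + v


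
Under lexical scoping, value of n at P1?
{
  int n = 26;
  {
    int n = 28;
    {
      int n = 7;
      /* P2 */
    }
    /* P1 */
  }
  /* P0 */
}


n declared in the same block as P1
n = 28


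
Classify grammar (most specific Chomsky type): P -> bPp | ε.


Single nonterminal LHS, but b^n p^n is not regular
Classification: Type 2 (Context-Free)


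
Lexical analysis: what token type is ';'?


Pattern: delimiter/punctuation
Type: PUNCTUATION


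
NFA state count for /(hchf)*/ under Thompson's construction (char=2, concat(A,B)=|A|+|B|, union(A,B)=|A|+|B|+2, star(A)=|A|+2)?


Syntax tree has 4 char leaf(s), 0 union(s), 1 star(s)
chars contribute 4×2 = 8; each union adds +2; each star adds +2
Total: 8 + 0 + 2 = 10 states


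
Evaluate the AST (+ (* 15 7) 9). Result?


Evaluate inner: (* 15 7) = 105
Evaluate root: (+ 105 9) = 114
Result: 114


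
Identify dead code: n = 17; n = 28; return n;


first assignment to n is overwritten before any read
Dead: 'n = 17'


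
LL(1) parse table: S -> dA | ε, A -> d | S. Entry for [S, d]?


For [S, d]: 'd' ∈ FIRST(dA)
Entry: S -> dA


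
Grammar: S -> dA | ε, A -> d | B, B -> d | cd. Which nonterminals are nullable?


A nonterminal is nullable iff some alternative derives ε (directly, or every symbol in it is nullable)
Nullable: {S}


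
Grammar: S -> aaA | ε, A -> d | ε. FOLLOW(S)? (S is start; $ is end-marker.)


$ ∈ FOLLOW(S). For each A -> αBβ: add FIRST(β)\{ε} to FOLLOW(B); if β nullable, add FOLLOW(A).
FOLLOW(S) = {$}


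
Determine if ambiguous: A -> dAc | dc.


balanced d^n…c^n: each string has a unique parse
Unambiguous


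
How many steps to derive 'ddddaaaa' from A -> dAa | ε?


Derivation: A => dAa => ddAaa => dddAaaa => ddddAaaaa => ddddaaaa
Steps: 5


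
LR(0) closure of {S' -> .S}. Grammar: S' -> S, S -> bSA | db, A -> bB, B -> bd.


Start: S' -> .S
For each item with dot before a nonterminal B, add B -> .γ for every B-production
Closure: [S' -> .S, S -> .bSA, S -> .db]


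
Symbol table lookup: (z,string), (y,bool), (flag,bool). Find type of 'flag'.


Lookup 'flag' → type bool


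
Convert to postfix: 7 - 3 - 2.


Left to right (same or higher precedence on left)
Postfix: 7 3 - 2 -


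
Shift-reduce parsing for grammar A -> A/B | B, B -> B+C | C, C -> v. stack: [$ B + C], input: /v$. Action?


handle 'B+C' on top
Action: reduce (B -> B+C)


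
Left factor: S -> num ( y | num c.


Common prefix: 'num'
Factored: S -> num S', S' -> ( y | c


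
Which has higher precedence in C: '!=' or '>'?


'>' is relational (level 7); '!=' is equality (level 6)
Higher level binds tighter
'>' has higher precedence than '!='


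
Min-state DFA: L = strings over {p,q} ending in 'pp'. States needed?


Track the longest suffix of input matching a prefix of 'pp': 3 classes (prefixes of length 0..2)
Minimal DFA: 3 states


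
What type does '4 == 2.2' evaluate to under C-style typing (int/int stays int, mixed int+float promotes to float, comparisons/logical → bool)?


Operand types: int == float
Rule: comparison yields bool
Result type: bool


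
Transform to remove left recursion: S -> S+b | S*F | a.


Left-recursive alternatives: S+b, S*F; non-recursive: a
Introduce S': S -> aS', S' -> +bS' | *FS' | ε


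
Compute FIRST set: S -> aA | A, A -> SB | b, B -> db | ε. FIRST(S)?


Per alternative of S: FIRST(aA) = {a}; FIRST(A) = {a, b}
FIRST(S) = {a, b}


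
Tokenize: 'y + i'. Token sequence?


Scan left to right, longest-match per lexeme
Tokens: ID(y), OP(+), ID(i)


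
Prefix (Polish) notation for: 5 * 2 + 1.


left-to-right (same/higher precedence on left): tree is (+ (* 5 2) 1)
Prefix: + * 5 2 1


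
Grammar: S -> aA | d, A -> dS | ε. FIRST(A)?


Per alternative of A: FIRST(dS) = {d}; FIRST(ε) = {ε}
FIRST(A) = {d, ε}


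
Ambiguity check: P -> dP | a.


right-linear, alternatives start with distinct terminals 'd' vs 'a': unique leftmost derivation
Unambiguous


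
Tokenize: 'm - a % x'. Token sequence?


Scan left to right, longest-match per lexeme
Tokens: ID(m), OP(-), ID(a), OP(%), ID(x)


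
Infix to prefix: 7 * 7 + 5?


left-to-right (same/higher precedence on left): tree is (+ (* 7 7) 5)
Prefix: + * 7 7 5


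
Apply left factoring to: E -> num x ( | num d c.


Common prefix: 'num'
Factored: E -> num E', E' -> x ( | d c


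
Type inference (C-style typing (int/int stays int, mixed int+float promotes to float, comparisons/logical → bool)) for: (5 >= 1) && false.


Operand types: bool && bool
Rule: logical operators take bool operands and yield bool
Result type: bool


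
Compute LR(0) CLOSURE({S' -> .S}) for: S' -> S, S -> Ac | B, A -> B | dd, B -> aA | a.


Start: S' -> .S
For each item with dot before a nonterminal B, add B -> .γ for every B-production
Closure: [S' -> .S, S -> .Ac, S -> .B, A -> .B, A -> .dd, B -> .aA, B -> .a]


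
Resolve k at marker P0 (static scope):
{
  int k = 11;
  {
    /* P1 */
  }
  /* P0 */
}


k declared in the same block as P0
k = 11


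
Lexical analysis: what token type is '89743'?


Pattern: digits only
Type: INTEGER_LITERAL


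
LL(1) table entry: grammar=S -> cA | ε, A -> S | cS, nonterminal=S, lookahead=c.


For [S, c]: 'c' ∈ FIRST(cA)
Entry: S -> cA


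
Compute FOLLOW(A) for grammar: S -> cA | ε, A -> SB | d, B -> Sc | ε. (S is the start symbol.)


$ ∈ FOLLOW(S). For each A -> αBβ: add FIRST(β)\{ε} to FOLLOW(B); if β nullable, add FOLLOW(A).
FOLLOW(A) = {$, c}


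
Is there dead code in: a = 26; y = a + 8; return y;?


a is read by y's definition; y is returned
No dead code


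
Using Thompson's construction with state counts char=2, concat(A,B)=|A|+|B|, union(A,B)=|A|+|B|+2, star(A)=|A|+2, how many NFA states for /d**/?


Syntax tree has 1 char leaf(s), 0 union(s), 2 star(s)
chars contribute 1×2 = 2; each union adds +2; each star adds +2
Total: 2 + 0 + 4 = 6 states


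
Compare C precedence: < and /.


'/' is multiplicative (level 10); '<' is relational (level 7)
Higher level binds tighter
'/' has higher precedence than '<'


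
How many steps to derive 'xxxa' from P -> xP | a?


Derivation: P => xP => xxP => xxxP => xxxa
Steps: 4


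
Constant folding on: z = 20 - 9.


20 - 9 = 11 at compile time
Optimized: z = 11


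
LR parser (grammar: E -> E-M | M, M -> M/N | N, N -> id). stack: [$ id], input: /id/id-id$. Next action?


'id' on top is the handle for N -> id
Action: reduce (N -> id)


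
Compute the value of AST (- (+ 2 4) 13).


Evaluate inner: (+ 2 4) = 6
Evaluate root: (- 6 13) = -7
Result: -7


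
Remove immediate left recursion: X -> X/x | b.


Left-recursive alternatives: X/x; non-recursive: b
Introduce X': X -> bX', X' -> /xX' | ε


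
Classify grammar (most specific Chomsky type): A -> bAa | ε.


Single nonterminal LHS, but b^n a^n is not regular
Classification: Type 2 (Context-Free)


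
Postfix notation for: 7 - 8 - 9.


Left to right (same or higher precedence on left)
Postfix: 7 8 - 9 -


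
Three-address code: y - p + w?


Break into single-operator statements:
t1 = y - p
t2 = t1 + w


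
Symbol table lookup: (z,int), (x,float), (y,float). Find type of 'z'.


Lookup 'z' → type int


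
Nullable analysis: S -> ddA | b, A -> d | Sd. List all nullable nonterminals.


A nonterminal is nullable iff some alternative derives ε (directly, or every symbol in it is nullable)
Nullable: {}


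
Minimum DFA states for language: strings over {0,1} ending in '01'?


Track the longest suffix of input matching a prefix of '01': 3 classes (prefixes of length 0..2)
Minimal DFA: 3 states


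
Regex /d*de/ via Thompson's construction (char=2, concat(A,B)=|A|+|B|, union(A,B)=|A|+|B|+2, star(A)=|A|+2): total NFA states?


Syntax tree has 3 char leaf(s), 0 union(s), 1 star(s)
chars contribute 3×2 = 6; each union adds +2; each star adds +2
Total: 6 + 0 + 2 = 8 states


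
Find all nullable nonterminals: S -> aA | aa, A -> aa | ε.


A nonterminal is nullable iff some alternative derives ε (directly, or every symbol in it is nullable)
Nullable: {A}


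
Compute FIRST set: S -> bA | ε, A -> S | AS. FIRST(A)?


Per alternative of A: FIRST(S) = {b, ε}; FIRST(AS) = {b, ε}
FIRST(A) = {b, ε}


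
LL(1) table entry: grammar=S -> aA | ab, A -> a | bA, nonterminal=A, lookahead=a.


For [A, a]: 'a' ∈ FIRST(a)
Entry: A -> a


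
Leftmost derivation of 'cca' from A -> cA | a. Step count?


Derivation: A => cA => ccA => cca
Steps: 3


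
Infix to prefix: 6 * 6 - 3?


left-to-right (same/higher precedence on left): tree is (- (* 6 6) 3)
Prefix: - * 6 6 3


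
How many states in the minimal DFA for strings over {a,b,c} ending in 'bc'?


Track the longest suffix of input matching a prefix of 'bc': 3 classes (prefixes of length 0..2)
Minimal DFA: 3 states


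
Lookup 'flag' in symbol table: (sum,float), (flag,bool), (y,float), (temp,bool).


Lookup 'flag' → type bool


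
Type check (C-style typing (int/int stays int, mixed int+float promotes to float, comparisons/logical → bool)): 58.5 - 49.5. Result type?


Operand types: float - float
Rule: mixed int/float promotes to float; int/int stays int
Result type: float


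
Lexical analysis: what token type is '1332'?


Pattern: digits only
Type: INTEGER_LITERAL


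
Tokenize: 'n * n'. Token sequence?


Scan left to right, longest-match per lexeme
Tokens: ID(n), OP(*), ID(n)


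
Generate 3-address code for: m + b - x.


Break into single-operator statements:
t1 = m + b
t2 = t1 - x


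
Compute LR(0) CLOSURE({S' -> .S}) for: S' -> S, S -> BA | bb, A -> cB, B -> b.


Start: S' -> .S
For each item with dot before a nonterminal B, add B -> .γ for every B-production
Closure: [S' -> .S, S -> .BA, S -> .bb, B -> .b]


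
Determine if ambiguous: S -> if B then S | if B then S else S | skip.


dangling else: 'if B then if B then skip else skip' parses two ways
Ambiguous


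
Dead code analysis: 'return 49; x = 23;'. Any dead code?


statement follows a return and is unreachable
Dead: 'x = 23'


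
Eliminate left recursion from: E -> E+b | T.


Left-recursive alternatives: E+b; non-recursive: T
Introduce E': E -> TE', E' -> +bE' | ε


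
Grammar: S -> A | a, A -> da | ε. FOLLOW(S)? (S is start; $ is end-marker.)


$ ∈ FOLLOW(S). For each A -> αBβ: add FIRST(β)\{ε} to FOLLOW(B); if β nullable, add FOLLOW(A).
FOLLOW(S) = {$}


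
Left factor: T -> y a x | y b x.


Common prefix: 'y'
Factored: T -> y T', T' -> a x | b x


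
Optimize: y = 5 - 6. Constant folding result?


5 - 6 = -1 at compile time
Optimized: y = -1


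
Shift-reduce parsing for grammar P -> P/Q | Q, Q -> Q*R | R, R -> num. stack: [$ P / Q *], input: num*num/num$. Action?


no handle; shift 'num'
Action: shift


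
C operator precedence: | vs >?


'>' is relational (level 7); '|' is bitwise OR (level 3)
Higher level binds tighter
'>' has higher precedence than '|'


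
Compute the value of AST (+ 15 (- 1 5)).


Evaluate inner: (- 1 5) = -4
Evaluate root: (+ 15 -4) = 11
Result: 11


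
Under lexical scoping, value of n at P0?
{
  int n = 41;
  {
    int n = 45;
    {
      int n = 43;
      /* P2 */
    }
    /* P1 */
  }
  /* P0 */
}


n declared in the same block as P0
n = 41


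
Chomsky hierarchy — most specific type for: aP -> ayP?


LHS has context (more than one symbol) and |LHS| ≤ |RHS|
Classification: Type 1 (Context-Sensitive)


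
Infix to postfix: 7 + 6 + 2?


Left to right (same or higher precedence on left)
Postfix: 7 6 + 2 +


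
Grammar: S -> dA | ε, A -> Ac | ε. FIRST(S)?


Per alternative of S: FIRST(dA) = {d}; FIRST(ε) = {ε}
FIRST(S) = {d, ε}


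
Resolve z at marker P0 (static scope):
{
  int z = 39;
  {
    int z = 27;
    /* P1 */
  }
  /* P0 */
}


z declared in the same block as P0
z = 39


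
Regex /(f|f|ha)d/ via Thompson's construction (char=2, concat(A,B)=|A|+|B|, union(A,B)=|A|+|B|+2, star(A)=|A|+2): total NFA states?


Syntax tree has 5 char leaf(s), 2 union(s), 0 star(s)
chars contribute 5×2 = 10; each union adds +2; each star adds +2
Total: 10 + 4 + 0 = 14 states


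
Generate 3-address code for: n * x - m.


Break into single-operator statements:
t1 = n * x
t2 = t1 - m


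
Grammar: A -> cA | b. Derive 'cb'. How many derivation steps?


Derivation: A => cA => cb
Steps: 2


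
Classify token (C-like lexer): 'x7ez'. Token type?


Pattern: letter/underscore followed by alphanumerics, not a keyword
Type: IDENTIFIER


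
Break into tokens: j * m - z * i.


Scan left to right, longest-match per lexeme
Tokens: ID(j), OP(*), ID(m), OP(-), ID(z), OP(*), ID(i)


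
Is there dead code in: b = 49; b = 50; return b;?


first assignment to b is overwritten before any read
Dead: 'b = 49'


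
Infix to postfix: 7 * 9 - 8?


Left to right (same or higher precedence on left)
Postfix: 7 9 * 8 -


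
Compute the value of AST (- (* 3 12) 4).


Evaluate inner: (* 3 12) = 36
Evaluate root: (- 36 4) = 32
Result: 32


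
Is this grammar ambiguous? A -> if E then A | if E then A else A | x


dangling else: 'if E then if E then x else x' parses two ways
Ambiguous


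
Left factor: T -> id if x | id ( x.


Common prefix: 'id'
Factored: T -> id T', T' -> if x | ( x


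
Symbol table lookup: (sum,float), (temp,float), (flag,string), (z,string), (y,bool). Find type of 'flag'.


Lookup 'flag' → type string


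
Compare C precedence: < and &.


'<' is relational (level 7); '&' is bitwise AND (level 5)
Higher level binds tighter
'<' has higher precedence than '&'


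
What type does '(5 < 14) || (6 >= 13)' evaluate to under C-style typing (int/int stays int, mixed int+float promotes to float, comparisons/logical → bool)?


Operand types: bool || bool
Rule: logical operators take bool operands and yield bool
Result type: bool


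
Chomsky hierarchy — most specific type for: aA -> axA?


LHS has context (more than one symbol) and |LHS| ≤ |RHS|
Classification: Type 1 (Context-Sensitive)


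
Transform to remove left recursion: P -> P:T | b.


Left-recursive alternatives: P:T; non-recursive: b
Introduce P': P -> bP', P' -> :TP' | ε


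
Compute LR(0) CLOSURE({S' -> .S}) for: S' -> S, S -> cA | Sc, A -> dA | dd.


Start: S' -> .S
For each item with dot before a nonterminal B, add B -> .γ for every B-production
Closure: [S' -> .S, S -> .cA, S -> .Sc]
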